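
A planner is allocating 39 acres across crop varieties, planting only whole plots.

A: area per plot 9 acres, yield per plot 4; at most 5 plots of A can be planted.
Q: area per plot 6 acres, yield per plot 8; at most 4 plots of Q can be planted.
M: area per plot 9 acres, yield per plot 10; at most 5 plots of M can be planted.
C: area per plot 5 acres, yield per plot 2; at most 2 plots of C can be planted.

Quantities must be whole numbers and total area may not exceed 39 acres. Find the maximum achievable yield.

46

This is a bounded integer knapsack.
Q has the best ratio (8/6); taking only Q gives at most 4×8 = 32 (stopped by the supply cap of 4).
Mixing does better — 2×Q and 3×M: area 39 ≤ 39, yield 2·8 + 3·10 = 46.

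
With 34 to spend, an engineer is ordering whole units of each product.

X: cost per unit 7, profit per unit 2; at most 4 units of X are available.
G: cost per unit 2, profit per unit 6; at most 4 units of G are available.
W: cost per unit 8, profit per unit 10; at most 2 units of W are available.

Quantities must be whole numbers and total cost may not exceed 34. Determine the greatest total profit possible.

G has the best ratio (6/2); taking only G gives at most 4×6 = 24 (stopped by the supply cap of 4).
Mixing does better — 1×X, 4×G, and 2×W: cost 31 ≤ 34, profit 1·2 + 4·6 + 2·10 = 46.

46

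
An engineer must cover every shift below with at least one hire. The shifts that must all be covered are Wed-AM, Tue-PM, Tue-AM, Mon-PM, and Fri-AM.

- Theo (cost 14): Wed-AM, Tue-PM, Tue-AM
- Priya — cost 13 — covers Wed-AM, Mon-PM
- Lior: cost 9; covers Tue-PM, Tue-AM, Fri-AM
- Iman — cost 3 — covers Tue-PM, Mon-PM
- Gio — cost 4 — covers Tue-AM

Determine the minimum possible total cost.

22

Choose Priya and Lior: together they cover Wed-AM, Tue-PM, Tue-AM, Mon-PM, Fri-AM — every shift.
Total cost: 13 + 9 = 22.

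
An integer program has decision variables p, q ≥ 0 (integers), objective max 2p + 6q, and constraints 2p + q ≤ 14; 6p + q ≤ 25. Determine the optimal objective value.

84

(p,q)=(0,14): 2·0+1·14=14≤14, 6·0+1·14=14≤25, objective 84.
(p,q)=(0,13): 2·0+1·13=13≤14, 6·0+1·13=13≤25, objective 78.
Maximum is 84 at (p,q)=(0,14).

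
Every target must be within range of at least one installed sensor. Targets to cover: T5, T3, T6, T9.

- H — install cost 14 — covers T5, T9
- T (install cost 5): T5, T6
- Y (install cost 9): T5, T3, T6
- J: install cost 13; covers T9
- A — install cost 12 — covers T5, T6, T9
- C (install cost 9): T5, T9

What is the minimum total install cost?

18

This is a weighted set-cover instance.
The greedy cost-per-new-target heuristic would pick T, Y, and C for 23, but a cheaper cover exists.
Choose Y and C: together they cover T5, T3, T6, T9 — every target.
Total install cost: 9 + 9 = 18.
No cover costs less than 18.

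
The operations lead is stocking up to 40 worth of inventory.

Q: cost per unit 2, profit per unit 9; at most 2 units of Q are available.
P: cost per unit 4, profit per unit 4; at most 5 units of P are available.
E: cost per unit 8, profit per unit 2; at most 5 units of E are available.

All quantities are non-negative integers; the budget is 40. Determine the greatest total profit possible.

Q has the best ratio (9/2); taking only Q gives at most 2×9 = 18 (stopped by the supply cap of 2).
Mixing does better — 2×Q, 5×P, and 2×E: cost 40 ≤ 40, profit 2·9 + 5·4 + 2·2 = 42.

42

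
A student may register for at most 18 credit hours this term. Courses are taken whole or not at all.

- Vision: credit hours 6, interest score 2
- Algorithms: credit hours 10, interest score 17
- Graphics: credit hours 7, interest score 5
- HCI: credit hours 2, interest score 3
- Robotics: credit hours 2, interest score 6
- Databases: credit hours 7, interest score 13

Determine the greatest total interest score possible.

30

Algorithms + Databases: credit hours 10 + 7 = 17 ≤ 18, interest score 17 + 13 = 30.
Graphics + HCI + Robotics + Databases: credit hours 7 + 2 + 2 + 7 = 18 ≤ 18, interest score 5 + 3 + 6 + 13 = 27.
Best is Algorithms and Databases with total interest score 30.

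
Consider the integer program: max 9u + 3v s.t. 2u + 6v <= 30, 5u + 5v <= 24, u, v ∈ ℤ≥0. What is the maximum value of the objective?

The continuous relaxation peaks at (4.8, 0) with value 43.20; rounding to a feasible lattice point costs some objective.
(u,v)=(4,0): 2·4+6·0=8≤30, 5·4+5·0=20≤24, objective 36.
(u,v)=(3,1): 2·3+6·1=12≤30, 5·3+5·1=20≤24, objective 30.
(u,v)=(3,0): 2·3+6·0=6≤30, 5·3+5·0=15≤24, objective 27.
Maximum is 36 at (u,v)=(4,0).

36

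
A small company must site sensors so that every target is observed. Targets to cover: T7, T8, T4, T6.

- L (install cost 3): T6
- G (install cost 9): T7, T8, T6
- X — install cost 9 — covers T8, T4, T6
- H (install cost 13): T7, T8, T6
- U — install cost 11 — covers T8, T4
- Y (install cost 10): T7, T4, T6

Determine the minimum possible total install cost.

The greedy cost-per-new-target heuristic would pick L, G, and X for 21, but a cheaper cover exists.
Choose G and X: together they cover T7, T8, T4, T6 — every target.
Total install cost: 9 + 9 = 18.
No cover costs less than 18.

18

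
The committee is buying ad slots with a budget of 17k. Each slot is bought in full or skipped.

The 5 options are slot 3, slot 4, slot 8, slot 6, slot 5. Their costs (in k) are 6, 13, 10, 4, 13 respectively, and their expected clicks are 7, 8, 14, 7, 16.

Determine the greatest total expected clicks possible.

slot 3 + slot 8: cost 6 + 10 = 16 ≤ 17, expected clicks 7 + 14 = 21.
slot 6 + slot 5: cost 4 + 13 = 17 ≤ 17, expected clicks 7 + 16 = 23.
slot 8 + slot 6: cost 10 + 4 = 14 ≤ 17, expected clicks 14 + 7 = 21.
Best is slot 6 and slot 5 with total expected clicks 23.

23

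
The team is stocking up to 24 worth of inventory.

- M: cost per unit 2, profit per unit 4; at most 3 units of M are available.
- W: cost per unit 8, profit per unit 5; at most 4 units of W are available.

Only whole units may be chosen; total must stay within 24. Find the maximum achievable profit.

This is a bounded integer knapsack.
3×M and 2×W: cost 22 ≤ 24, profit 3·4 + 2·5 = 22.
2×M and 2×W: cost 20 ≤ 24, profit 2·4 + 2·5 = 18.
Best is 22.

22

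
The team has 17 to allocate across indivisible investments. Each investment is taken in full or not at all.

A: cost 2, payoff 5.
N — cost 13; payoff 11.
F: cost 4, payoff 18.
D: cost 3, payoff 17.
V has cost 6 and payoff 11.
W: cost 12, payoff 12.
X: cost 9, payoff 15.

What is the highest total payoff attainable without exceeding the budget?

Allowing fractional choices, the relaxed optimum would be about 54.3, but investments are indivisible.
F + D + X: cost 4 + 3 + 9 = 16 ≤ 17, payoff 18 + 17 + 15 = 50.
A + F + D + V: cost 2 + 4 + 3 + 6 = 15 ≤ 17, payoff 5 + 18 + 17 + 11 = 51.
F + D + V: cost 4 + 3 + 6 = 13 ≤ 17, payoff 18 + 17 + 11 = 46.
Best is A, F, D, and V with total payoff 51.

51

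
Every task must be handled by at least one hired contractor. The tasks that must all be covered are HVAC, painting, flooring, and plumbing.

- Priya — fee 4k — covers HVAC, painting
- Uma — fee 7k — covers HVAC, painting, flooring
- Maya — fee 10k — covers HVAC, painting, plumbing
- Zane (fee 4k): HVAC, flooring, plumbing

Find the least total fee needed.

8

This is an integer covering problem.
Choose Priya and Zane: together they cover HVAC, painting, flooring, plumbing — every task.
Total fee: 4 + 4 = 8.
No cover costs less than 8.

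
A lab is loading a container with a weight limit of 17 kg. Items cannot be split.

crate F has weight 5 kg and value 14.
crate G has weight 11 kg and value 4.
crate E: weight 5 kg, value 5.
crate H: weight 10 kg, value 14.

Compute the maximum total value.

crate E + crate H: weight 5 + 10 = 15 ≤ 17, value 5 + 14 = 19.
crate F + crate H: weight 5 + 10 = 15 ≤ 17, value 14 + 14 = 28.
crate F + crate E: weight 5 + 5 = 10 ≤ 17, value 14 + 5 = 19.
Best is crate F and crate H with total value 28.

28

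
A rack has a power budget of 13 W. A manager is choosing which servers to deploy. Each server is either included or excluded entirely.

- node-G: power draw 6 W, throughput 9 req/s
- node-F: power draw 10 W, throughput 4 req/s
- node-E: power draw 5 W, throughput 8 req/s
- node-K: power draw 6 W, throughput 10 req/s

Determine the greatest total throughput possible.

Take node-G and node-K: power draw 6 + 6 = 12 ≤ 13, throughput 9 + 10 = 19.
No other feasible combination does better.

19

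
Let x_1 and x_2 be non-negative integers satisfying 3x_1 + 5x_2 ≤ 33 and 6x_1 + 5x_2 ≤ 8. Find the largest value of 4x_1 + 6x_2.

(x_1,x_2)=(0,1): 3·0+5·1=5≤33, 6·0+5·1=5≤8, objective 6.
(x_1,x_2)=(1,0): 3·1+5·0=3≤33, 6·1+5·0=6≤8, objective 4.
(x_1,x_2)=(0,0): 3·0+5·0=0≤33, 6·0+5·0=0≤8, objective 0.
Maximum is 6 at (x_1,x_2)=(0,1).

6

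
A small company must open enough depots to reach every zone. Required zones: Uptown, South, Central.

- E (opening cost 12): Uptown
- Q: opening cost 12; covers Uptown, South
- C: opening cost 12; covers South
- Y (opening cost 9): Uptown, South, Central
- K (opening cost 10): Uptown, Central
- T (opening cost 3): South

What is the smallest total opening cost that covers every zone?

This is an integer covering problem.
Y alone covers Uptown, South, Central — every zone.
Total opening cost: 9.

9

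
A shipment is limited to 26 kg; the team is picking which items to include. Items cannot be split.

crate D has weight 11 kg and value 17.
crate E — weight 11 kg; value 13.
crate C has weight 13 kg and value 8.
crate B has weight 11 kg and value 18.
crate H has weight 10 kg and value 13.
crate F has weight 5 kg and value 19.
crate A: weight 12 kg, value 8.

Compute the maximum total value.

Allowing fractional choices, the relaxed optimum would be about 52.5, but items are indivisible.
crate B + crate H + crate F: weight 11 + 10 + 5 = 26 ≤ 26, value 18 + 13 + 19 = 50.
crate D + crate H + crate F: weight 11 + 10 + 5 = 26 ≤ 26, value 17 + 13 + 19 = 49.
crate E + crate H + crate F: weight 11 + 10 + 5 = 26 ≤ 26, value 13 + 13 + 19 = 45.
Best is crate B, crate H, and crate F with total value 50.

50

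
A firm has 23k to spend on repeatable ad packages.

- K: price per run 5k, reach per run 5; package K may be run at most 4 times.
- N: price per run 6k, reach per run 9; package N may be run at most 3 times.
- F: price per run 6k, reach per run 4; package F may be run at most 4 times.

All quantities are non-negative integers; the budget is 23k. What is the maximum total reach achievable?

32

This is a bounded integer knapsack.
N has the best ratio (9/6); taking only N gives at most 3×9 = 27 (stopped by the price limit).
Mixing does better — 1×K and 3×N: price 23 ≤ 23, reach 1·5 + 3·9 = 32.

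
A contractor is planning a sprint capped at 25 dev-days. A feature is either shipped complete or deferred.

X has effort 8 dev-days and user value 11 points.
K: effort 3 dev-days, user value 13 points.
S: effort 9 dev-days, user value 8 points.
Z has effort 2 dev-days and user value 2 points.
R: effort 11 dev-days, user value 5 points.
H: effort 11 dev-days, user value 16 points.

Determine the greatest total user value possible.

42

Allowing fractional choices, the relaxed optimum would be about 42.9, but features are indivisible.
X + K + H: effort 8 + 3 + 11 = 22 ≤ 25, user value 11 + 13 + 16 = 40.
X + K + Z + H: effort 8 + 3 + 2 + 11 = 24 ≤ 25, user value 11 + 13 + 2 + 16 = 42.
Best is X, K, Z, and H with total user value 42.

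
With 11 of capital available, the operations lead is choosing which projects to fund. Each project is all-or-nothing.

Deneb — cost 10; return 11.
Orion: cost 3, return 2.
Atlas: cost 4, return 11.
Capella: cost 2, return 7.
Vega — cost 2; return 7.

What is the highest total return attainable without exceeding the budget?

This is a 0-1 knapsack instance.
Allowing fractional choices, the relaxed optimum would be about 28.3, but projects are indivisible.
Atlas + Capella + Vega: cost 4 + 2 + 2 = 8 ≤ 11, return 11 + 7 + 7 = 25.
Orion + Atlas + Capella + Vega: cost 3 + 4 + 2 + 2 = 11 ≤ 11, return 2 + 11 + 7 + 7 = 27.
Best is Orion, Atlas, Capella, and Vega with total return 27.

27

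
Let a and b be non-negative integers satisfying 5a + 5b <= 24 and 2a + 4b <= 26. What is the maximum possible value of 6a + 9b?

36

Relaxing integrality, the LP optimum is 43.20 at (a,b) = (0, 4.8), which is not an integer point.
(a,b)=(0,4) is feasible, giving 36.
(a,b)=(1,3) is feasible, giving 33.
(a,b)=(0,3) is feasible, giving 27.
No feasible integer point exceeds 36.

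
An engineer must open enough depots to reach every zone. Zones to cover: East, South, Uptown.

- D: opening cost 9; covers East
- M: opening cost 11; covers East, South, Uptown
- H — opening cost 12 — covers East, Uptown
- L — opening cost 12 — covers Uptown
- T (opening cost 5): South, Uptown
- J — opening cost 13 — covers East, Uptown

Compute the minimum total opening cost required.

M alone covers East, South, Uptown — every zone.
Total opening cost: 11.

11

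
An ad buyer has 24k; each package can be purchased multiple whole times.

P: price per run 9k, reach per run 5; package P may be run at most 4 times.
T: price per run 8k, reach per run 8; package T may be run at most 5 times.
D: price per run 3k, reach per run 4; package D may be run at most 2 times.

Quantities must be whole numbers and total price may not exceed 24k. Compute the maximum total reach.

D has the best ratio (4/3); taking only D gives at most 2×4 = 8 (stopped by the supply cap of 2).
Mixing does better — 2×T and 2×D: price 22 ≤ 24, reach 2·8 + 2·4 = 24.

24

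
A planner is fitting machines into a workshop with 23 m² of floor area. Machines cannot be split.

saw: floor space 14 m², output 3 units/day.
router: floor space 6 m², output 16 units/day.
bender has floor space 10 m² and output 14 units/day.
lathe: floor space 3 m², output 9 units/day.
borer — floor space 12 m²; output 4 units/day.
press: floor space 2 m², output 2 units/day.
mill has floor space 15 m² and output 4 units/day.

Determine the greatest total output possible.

41

This is an integer program with binary decision variables.
Allowing fractional choices, the relaxed optimum would be about 41.7, but machines are indivisible.
router + bender + press: floor space 6 + 10 + 2 = 18 ≤ 23, output 16 + 14 + 2 = 32.
router + bender + lathe: floor space 6 + 10 + 3 = 19 ≤ 23, output 16 + 14 + 9 = 39.
router + bender + lathe + press: floor space 6 + 10 + 3 + 2 = 21 ≤ 23, output 16 + 14 + 9 + 2 = 41.
Best is router, bender, lathe, and press with total output 41.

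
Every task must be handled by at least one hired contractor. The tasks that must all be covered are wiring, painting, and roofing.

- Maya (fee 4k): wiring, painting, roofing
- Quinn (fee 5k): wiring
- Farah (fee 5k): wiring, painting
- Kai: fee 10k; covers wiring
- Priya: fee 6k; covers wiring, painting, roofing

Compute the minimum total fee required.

Maya alone covers wiring, painting, roofing — every task.
Total fee: 4.
No cover costs less than 4.

4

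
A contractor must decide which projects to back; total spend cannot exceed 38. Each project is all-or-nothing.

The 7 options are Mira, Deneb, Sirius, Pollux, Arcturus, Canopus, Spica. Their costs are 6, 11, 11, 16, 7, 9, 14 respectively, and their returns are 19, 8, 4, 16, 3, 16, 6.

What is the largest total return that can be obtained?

Allowing fractional choices, the relaxed optimum would be about 56.1, but projects are indivisible.
Mira + Pollux + Canopus: cost 6 + 16 + 9 = 31 ≤ 38, return 19 + 16 + 16 = 51.
Mira + Pollux + Arcturus + Canopus: cost 6 + 16 + 7 + 9 = 38 ≤ 38, return 19 + 16 + 3 + 16 = 54.
Mira + Deneb + Sirius + Canopus: cost 6 + 11 + 11 + 9 = 37 ≤ 38, return 19 + 8 + 4 + 16 = 47.
Best is Mira, Pollux, Arcturus, and Canopus with total return 54.

54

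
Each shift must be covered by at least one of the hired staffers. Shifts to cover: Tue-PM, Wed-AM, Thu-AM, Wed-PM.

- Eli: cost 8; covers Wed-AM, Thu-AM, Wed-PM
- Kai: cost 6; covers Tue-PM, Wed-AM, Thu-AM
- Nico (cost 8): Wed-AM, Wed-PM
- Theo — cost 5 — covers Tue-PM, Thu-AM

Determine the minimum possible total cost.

13

Choose Eli and Theo: together they cover Tue-PM, Wed-AM, Thu-AM, Wed-PM — every shift.
Total cost: 8 + 5 = 13.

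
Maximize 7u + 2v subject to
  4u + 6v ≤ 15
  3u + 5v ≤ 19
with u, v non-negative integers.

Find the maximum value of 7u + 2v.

(u,v)=(3,0): 4·3+6·0=12≤15, 3·3+5·0=9≤19, objective 21.
(u,v)=(2,1): 4·2+6·1=14≤15, 3·2+5·1=11≤19, objective 16.
(u,v)=(2,0): 4·2+6·0=8≤15, 3·2+5·0=6≤19, objective 14.
Maximum is 21 at (u,v)=(3,0).

21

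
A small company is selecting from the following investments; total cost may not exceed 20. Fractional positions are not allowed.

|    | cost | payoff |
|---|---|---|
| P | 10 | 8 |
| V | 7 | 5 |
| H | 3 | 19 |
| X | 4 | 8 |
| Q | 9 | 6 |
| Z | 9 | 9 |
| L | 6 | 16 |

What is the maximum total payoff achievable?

This is an integer program with binary decision variables.
Allowing fractional choices, the relaxed optimum would be about 50.0, but investments are indivisible.
V + H + X + L: cost 7 + 3 + 4 + 6 = 20 ≤ 20, payoff 5 + 19 + 8 + 16 = 48.
H + Z + L: cost 3 + 9 + 6 = 18 ≤ 20, payoff 19 + 9 + 16 = 44.
H + X + L: cost 3 + 4 + 6 = 13 ≤ 20, payoff 19 + 8 + 16 = 43.
Best is V, H, X, and L with total payoff 48.

48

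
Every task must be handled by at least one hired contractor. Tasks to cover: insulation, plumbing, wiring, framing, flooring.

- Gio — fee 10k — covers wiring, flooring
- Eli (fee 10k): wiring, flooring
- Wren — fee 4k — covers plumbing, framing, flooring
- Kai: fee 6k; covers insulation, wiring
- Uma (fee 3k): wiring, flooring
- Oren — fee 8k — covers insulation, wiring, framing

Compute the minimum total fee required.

This is an integer covering problem.
Choose Wren and Kai: together they cover insulation, plumbing, wiring, framing, flooring — every task.
Total fee: 4 + 6 = 10.
No cover costs less than 10.

10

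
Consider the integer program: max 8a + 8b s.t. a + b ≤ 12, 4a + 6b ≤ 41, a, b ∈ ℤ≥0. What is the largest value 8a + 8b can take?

80

(a,b)=(10,0) is feasible, giving 80.
(a,b)=(9,0) is feasible, giving 72.
Maximum is 80 at (a,b)=(10,0).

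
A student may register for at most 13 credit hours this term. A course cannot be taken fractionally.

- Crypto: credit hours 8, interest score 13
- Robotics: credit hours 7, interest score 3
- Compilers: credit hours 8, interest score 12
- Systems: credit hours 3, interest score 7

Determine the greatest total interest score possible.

20

Allowing fractional choices, the relaxed optimum would be about 23.0, but courses are indivisible.
Crypto + Systems: credit hours 8 + 3 = 11 ≤ 13, interest score 13 + 7 = 20.
Crypto: credit hours 8 ≤ 13, interest score 13.
Compilers + Systems: credit hours 8 + 3 = 11 ≤ 13, interest score 12 + 7 = 19.
Best is Crypto and Systems with total interest score 20.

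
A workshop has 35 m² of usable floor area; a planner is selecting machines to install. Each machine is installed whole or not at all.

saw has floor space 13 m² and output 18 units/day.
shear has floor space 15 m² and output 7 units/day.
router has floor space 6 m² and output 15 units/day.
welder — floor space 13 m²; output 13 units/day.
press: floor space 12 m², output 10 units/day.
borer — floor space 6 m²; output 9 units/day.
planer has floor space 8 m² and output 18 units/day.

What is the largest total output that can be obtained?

This is a 0-1 knapsack instance.
Allowing fractional choices, the relaxed optimum would be about 62.0, but machines are indivisible.
router + press + borer + planer: floor space 6 + 12 + 6 + 8 = 32 ≤ 35, output 15 + 10 + 9 + 18 = 52.
router + welder + borer + planer: floor space 6 + 13 + 6 + 8 = 33 ≤ 35, output 15 + 13 + 9 + 18 = 55.
saw + router + borer + planer: floor space 13 + 6 + 6 + 8 = 33 ≤ 35, output 18 + 15 + 9 + 18 = 60.
Best is saw, router, borer, and planer with total output 60.

60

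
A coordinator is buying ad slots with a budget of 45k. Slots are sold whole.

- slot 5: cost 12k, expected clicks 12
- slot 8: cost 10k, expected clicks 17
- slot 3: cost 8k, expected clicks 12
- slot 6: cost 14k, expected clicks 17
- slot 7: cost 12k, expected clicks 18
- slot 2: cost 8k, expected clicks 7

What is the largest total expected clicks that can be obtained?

This is a 0-1 knapsack instance.
Allowing fractional choices, the relaxed optimum would be about 65.0, but ad slots are indivisible.
slot 5 + slot 8 + slot 3 + slot 7: cost 12 + 10 + 8 + 12 = 42 ≤ 45, expected clicks 12 + 17 + 12 + 18 = 59.
slot 8 + slot 3 + slot 6 + slot 7: cost 10 + 8 + 14 + 12 = 44 ≤ 45, expected clicks 17 + 12 + 17 + 18 = 64.
Best is slot 8, slot 3, slot 6, and slot 7 with total expected clicks 64.

64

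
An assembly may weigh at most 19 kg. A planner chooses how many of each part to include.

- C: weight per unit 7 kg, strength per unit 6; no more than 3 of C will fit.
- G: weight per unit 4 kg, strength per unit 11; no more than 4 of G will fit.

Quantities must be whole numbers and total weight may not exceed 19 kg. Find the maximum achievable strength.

This is a bounded integer knapsack.
Take 4×G: weight 16 ≤ 19, strength 4·11 = 44.
G has the best ratio (11/4) and is taken to its limit of 4; remaining capacity is filled optimally with the others.

44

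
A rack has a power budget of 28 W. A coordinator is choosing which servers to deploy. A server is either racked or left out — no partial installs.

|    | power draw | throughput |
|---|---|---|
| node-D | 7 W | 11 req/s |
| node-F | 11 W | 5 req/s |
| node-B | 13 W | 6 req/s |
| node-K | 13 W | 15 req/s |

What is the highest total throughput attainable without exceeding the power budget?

26

Allowing fractional choices, the relaxed optimum would be about 29.7, but servers are indivisible.
node-F + node-K: power draw 11 + 13 = 24 ≤ 28, throughput 5 + 15 = 20.
node-D + node-K: power draw 7 + 13 = 20 ≤ 28, throughput 11 + 15 = 26.
node-B + node-K: power draw 13 + 13 = 26 ≤ 28, throughput 6 + 15 = 21.
Best is node-D and node-K with total throughput 26.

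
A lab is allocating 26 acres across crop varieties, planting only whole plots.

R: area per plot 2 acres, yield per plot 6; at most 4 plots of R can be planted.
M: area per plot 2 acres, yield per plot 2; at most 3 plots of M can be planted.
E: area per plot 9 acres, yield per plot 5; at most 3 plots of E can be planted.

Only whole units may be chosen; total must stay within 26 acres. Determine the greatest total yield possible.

35

Take 4×R, 3×M, and 1×E: area 23 ≤ 26, yield 4·6 + 3·2 + 1·5 = 35.
R has the best ratio (6/2) and is taken to its limit of 4; remaining capacity is filled optimally with the others.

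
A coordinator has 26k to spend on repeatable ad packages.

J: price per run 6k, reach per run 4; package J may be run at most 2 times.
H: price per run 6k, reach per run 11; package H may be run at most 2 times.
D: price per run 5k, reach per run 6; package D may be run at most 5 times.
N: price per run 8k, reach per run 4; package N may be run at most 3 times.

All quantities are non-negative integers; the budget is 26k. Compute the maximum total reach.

H has the best ratio (11/6); taking only H gives at most 2×11 = 22 (stopped by the supply cap of 2).
Mixing does better — 1×H and 4×D: price 26 ≤ 26, reach 1·11 + 4·6 = 35.

35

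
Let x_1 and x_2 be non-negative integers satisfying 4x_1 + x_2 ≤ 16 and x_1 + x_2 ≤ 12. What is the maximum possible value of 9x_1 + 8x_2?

Relaxing integrality, the LP optimum is 97.33 at (x_1,x_2) = (1.33, 10.7), which is not an integer point.
(x_1,x_2)=(1,11): 4·1+1·11=15≤16, 1·1+1·11=12≤12, objective 97.
(x_1,x_2)=(0,12): 4·0+1·12=12≤16, 1·0+1·12=12≤12, objective 96.
(x_1,x_2)=(1,10): 4·1+1·10=14≤16, 1·1+1·10=11≤12, objective 89.
(x_1,x_2)=(0,11): 4·0+1·11=11≤16, 1·0+1·11=11≤12, objective 88.
No feasible integer point exceeds 97.

97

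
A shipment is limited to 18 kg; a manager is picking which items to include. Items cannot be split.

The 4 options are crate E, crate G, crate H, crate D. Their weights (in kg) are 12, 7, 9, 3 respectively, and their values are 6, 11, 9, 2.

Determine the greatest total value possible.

20

Allowing fractional choices, the relaxed optimum would be about 21.3, but items are indivisible.
crate G + crate H: weight 7 + 9 = 16 ≤ 18, value 11 + 9 = 20.
crate G: weight 7 ≤ 18, value 11.
crate G + crate D: weight 7 + 3 = 10 ≤ 18, value 11 + 2 = 13.
Best is crate G and crate H with total value 20.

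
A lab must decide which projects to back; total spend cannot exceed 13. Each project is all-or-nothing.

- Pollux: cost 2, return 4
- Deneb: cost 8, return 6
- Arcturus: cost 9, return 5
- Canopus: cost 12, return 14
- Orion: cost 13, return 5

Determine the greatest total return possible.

14

Allowing fractional choices, the relaxed optimum would be about 16.8, but projects are indivisible.
Pollux + Arcturus: cost 2 + 9 = 11 ≤ 13, return 4 + 5 = 9.
Canopus: cost 12 ≤ 13, return 14.
Pollux + Deneb: cost 2 + 8 = 10 ≤ 13, return 4 + 6 = 10.
Best is Canopus with total return 14.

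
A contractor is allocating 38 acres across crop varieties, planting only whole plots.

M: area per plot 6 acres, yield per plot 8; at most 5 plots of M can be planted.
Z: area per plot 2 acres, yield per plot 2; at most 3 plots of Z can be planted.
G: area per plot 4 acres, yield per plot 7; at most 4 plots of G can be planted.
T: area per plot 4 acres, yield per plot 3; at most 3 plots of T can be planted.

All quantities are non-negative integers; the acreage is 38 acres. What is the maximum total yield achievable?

This is a bounded integer knapsack.
3×M, 2×Z, and 4×G: area 38 ≤ 38, yield 3·8 + 2·2 + 4·7 = 56.
3×M, 4×G, and 1×T: area 38 ≤ 38, yield 3·8 + 4·7 + 1·3 = 55.
Best is 56.

56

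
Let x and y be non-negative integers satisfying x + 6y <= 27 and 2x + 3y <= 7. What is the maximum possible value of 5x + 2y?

15

(x,y)=(3,0) is feasible, giving 15.
(x,y)=(2,1) is feasible, giving 12.
Maximum is 15 at (x,y)=(3,0).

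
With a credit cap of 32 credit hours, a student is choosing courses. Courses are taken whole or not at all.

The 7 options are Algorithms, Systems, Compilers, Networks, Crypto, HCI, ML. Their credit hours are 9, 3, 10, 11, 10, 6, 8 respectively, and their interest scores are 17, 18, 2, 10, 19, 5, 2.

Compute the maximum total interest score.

Allowing fractional choices, the relaxed optimum would be about 63.1, but courses are indivisible.
Algorithms + Systems + Crypto + HCI: credit hours 9 + 3 + 10 + 6 = 28 ≤ 32, interest score 17 + 18 + 19 + 5 = 59.
Algorithms + Systems + Crypto + ML: credit hours 9 + 3 + 10 + 8 = 30 ≤ 32, interest score 17 + 18 + 19 + 2 = 56.
Best is Algorithms, Systems, Crypto, and HCI with total interest score 59.

59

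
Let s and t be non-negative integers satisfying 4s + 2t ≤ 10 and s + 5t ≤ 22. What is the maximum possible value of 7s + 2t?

16

Relaxing integrality, the LP optimum is 17.50 at (s,t) = (2.5, 0), which is not an integer point.
(s,t)=(2,1): 4·2+2·1=10≤10, 1·2+5·1=7≤22, objective 16.
(s,t)=(2,0): 4·2+2·0=8≤10, 1·2+5·0=2≤22, objective 14.
(s,t)=(1,2): 4·1+2·2=8≤10, 1·1+5·2=11≤22, objective 11.
(s,t)=(1,1): 4·1+2·1=6≤10, 1·1+5·1=6≤22, objective 9.
No feasible integer point exceeds 16.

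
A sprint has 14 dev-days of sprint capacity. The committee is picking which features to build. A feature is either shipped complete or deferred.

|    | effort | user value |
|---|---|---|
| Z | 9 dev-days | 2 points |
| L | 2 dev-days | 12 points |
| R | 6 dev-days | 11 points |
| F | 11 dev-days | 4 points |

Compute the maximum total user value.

L + F: effort 2 + 11 = 13 ≤ 14, user value 12 + 4 = 16.
L + R: effort 2 + 6 = 8 ≤ 14, user value 12 + 11 = 23.
Best is L and R with total user value 23.

23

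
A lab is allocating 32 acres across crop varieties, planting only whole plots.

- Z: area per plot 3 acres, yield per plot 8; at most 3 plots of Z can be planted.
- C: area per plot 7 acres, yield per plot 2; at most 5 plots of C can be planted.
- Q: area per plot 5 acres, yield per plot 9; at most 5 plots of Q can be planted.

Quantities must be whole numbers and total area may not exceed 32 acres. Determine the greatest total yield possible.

This is a bounded integer knapsack.
Take 2×Z and 5×Q: area 31 ≤ 32, yield 2·8 + 5·9 = 61.
No other integer combination yields more.

61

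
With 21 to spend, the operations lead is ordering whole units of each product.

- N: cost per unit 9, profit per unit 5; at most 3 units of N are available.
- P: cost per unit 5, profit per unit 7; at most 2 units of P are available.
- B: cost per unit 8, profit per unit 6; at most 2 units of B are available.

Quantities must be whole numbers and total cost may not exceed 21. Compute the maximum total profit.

20

1×P and 2×B: cost 21 ≤ 21, profit 1·7 + 2·6 = 19.
2×P and 1×B: cost 18 ≤ 21, profit 2·7 + 1·6 = 20.
Best is 20.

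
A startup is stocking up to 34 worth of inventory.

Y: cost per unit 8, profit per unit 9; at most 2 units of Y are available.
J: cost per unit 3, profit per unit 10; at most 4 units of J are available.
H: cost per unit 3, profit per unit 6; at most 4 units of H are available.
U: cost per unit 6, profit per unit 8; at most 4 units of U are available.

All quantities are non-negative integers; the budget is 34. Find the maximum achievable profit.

74

This is a bounded integer knapsack.
4×J, 3×H, and 2×U: cost 33 ≤ 34, profit 4·10 + 3·6 + 2·8 = 74.
1×Y, 4×J, and 4×H: cost 32 ≤ 34, profit 1·9 + 4·10 + 4·6 = 73.
Best is 74.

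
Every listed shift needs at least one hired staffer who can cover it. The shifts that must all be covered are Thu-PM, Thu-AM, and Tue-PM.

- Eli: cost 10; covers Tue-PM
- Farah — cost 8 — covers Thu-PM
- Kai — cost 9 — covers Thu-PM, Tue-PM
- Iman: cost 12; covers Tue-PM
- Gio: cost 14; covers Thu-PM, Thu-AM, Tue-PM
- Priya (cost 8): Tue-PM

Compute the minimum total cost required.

14

The greedy cost-per-new-shift heuristic would pick Kai and Gio for 23, but a cheaper cover exists.
Gio alone covers Thu-PM, Thu-AM, Tue-PM — every shift.
Total cost: 14.
No cover costs less than 14.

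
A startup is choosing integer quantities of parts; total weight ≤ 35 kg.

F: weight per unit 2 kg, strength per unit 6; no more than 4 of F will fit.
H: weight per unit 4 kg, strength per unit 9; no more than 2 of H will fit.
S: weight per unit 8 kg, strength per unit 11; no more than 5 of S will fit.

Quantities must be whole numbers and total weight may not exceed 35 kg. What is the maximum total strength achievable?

64

4×F, 2×H, and 2×S: weight 32 ≤ 35, strength 4·6 + 2·9 + 2·11 = 64.
3×F, 1×H, and 3×S: weight 34 ≤ 35, strength 3·6 + 1·9 + 3·11 = 60.
Best is 64.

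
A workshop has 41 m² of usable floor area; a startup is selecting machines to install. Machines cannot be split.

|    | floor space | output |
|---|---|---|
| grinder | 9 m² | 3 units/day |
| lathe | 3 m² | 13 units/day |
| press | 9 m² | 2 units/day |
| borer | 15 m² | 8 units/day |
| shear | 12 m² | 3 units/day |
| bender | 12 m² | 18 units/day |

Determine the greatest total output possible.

42

Allowing fractional choices, the relaxed optimum would be about 42.5, but machines are indivisible.
grinder + lathe + borer + bender: floor space 9 + 3 + 15 + 12 = 39 ≤ 41, output 3 + 13 + 8 + 18 = 42.
lathe + press + borer + bender: floor space 3 + 9 + 15 + 12 = 39 ≤ 41, output 13 + 2 + 8 + 18 = 41.
Best is grinder, lathe, borer, and bender with total output 42.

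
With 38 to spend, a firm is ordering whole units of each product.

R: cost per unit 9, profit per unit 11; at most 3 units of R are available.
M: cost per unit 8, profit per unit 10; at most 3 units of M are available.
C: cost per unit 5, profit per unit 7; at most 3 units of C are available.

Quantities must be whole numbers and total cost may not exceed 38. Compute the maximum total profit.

48

3×R and 2×C: cost 37 ≤ 38, profit 3·11 + 2·7 = 47.
1×R, 3×M, and 1×C: cost 38 ≤ 38, profit 1·11 + 3·10 + 1·7 = 48.
Best is 48.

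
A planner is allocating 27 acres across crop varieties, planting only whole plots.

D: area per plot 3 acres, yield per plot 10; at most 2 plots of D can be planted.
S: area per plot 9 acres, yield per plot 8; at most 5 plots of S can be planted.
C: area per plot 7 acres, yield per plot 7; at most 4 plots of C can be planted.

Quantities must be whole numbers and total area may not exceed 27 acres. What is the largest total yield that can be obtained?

Take 2×D and 3×C: area 27 ≤ 27, yield 2·10 + 3·7 = 41.
D has the best ratio (10/3) and is taken to its limit of 2; remaining capacity is filled optimally with the others.

41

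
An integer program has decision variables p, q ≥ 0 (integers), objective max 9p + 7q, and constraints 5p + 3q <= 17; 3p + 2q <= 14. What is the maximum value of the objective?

The continuous relaxation peaks at (0, 5.67) with value 39.67; rounding to a feasible lattice point costs some objective.
(p,q)=(1,4): 5·1+3·4=17≤17, 3·1+2·4=11≤14, objective 37.
(p,q)=(0,5): 5·0+3·5=15≤17, 3·0+2·5=10≤14, objective 35.
(p,q)=(1,3): 5·1+3·3=14≤17, 3·1+2·3=9≤14, objective 30.
No feasible integer point exceeds 37.

37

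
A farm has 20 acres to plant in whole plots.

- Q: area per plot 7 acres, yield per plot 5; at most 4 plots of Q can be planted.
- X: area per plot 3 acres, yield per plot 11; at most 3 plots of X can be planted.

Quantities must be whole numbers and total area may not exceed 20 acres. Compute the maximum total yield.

38

X has the best ratio (11/3); taking only X gives at most 3×11 = 33 (stopped by the supply cap of 3).
Mixing does better — 1×Q and 3×X: area 16 ≤ 20, yield 1·5 + 3·11 = 38.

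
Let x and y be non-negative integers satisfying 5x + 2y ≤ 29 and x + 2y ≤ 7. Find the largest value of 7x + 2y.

(x,y)=(5,1): 5·5+2·1=27≤29, 1·5+2·1=7≤7, objective 37.
(x,y)=(5,0): 5·5+2·0=25≤29, 1·5+2·0=5≤7, objective 35.
(x,y)=(4,1): 5·4+2·1=22≤29, 1·4+2·1=6≤7, objective 30.
(x,y)=(4,0): 5·4+2·0=20≤29, 1·4+2·0=4≤7, objective 28.
The best lattice point is (5,1), giving 37.

37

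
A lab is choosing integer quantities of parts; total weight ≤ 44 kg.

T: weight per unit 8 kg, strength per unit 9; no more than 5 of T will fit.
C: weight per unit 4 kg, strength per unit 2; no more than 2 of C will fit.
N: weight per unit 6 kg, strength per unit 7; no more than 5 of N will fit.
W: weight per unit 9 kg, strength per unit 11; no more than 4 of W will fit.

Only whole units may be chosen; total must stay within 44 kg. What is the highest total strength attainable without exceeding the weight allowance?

53

1×T and 4×W: weight 44 ≤ 44, strength 1·9 + 4·11 = 53.
1×T, 3×N, and 2×W: weight 44 ≤ 44, strength 1·9 + 3·7 + 2·11 = 52.
Best is 53.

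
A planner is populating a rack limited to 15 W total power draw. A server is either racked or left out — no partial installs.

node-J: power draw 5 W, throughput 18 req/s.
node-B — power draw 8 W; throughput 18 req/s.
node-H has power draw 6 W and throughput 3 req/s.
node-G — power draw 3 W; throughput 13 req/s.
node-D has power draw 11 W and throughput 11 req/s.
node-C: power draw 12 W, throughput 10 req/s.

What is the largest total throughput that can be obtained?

36

Allowing fractional choices, the relaxed optimum would be about 46.8, but servers are indivisible.
node-J + node-H + node-G: power draw 5 + 6 + 3 = 14 ≤ 15, throughput 18 + 3 + 13 = 34.
node-J + node-G: power draw 5 + 3 = 8 ≤ 15, throughput 18 + 13 = 31.
node-J + node-B: power draw 5 + 8 = 13 ≤ 15, throughput 18 + 18 = 36.
Best is node-J and node-B with total throughput 36.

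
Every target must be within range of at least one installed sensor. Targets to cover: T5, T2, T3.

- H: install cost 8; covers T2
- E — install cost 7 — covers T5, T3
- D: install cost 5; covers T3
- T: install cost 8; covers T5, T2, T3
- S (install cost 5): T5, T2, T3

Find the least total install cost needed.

This is an integer covering problem.
S alone covers T5, T2, T3 — every target.
Total install cost: 5.

5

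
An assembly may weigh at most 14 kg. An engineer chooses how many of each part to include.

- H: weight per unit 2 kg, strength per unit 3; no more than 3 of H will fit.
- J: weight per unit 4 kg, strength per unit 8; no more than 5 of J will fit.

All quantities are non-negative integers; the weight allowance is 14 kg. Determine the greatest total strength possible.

27

Take 1×H and 3×J: weight 14 ≤ 14, strength 1·3 + 3·8 = 27.
No other integer combination yields more.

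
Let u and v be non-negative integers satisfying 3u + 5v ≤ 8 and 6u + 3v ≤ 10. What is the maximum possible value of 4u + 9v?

Relaxing integrality, the LP optimum is 14.40 at (u,v) = (0, 1.6), which is not an integer point.
(u,v)=(1,1): 3·1+5·1=8≤8, 6·1+3·1=9≤10, objective 13.
(u,v)=(0,1): 3·0+5·1=5≤8, 6·0+3·1=3≤10, objective 9.
(u,v)=(1,0): 3·1+5·0=3≤8, 6·1+3·0=6≤10, objective 4.
Maximum is 13 at (u,v)=(1,1).

13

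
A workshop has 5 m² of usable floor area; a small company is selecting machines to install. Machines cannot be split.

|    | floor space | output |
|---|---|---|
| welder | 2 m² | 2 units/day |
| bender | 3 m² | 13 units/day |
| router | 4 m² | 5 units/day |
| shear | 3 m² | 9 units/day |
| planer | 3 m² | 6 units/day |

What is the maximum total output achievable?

15

Treat it as a binary knapsack problem.
welder + bender: floor space 2 + 3 = 5 ≤ 5, output 2 + 13 = 15.
bender: floor space 3 ≤ 5, output 13.
Best is welder and bender with total output 15.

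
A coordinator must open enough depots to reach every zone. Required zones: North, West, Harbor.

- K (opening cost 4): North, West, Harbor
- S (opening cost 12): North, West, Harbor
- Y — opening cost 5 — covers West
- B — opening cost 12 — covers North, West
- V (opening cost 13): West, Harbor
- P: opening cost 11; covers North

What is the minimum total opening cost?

4

K alone covers North, West, Harbor — every zone.
Total opening cost: 4.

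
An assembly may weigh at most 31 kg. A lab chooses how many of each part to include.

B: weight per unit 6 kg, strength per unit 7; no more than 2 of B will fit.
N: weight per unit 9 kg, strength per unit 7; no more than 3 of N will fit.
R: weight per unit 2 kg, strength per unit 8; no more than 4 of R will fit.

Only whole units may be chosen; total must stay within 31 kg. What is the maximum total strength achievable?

2×B, 1×N, and 4×R: weight 29 ≤ 31, strength 2·7 + 1·7 + 4·8 = 53.
2×N and 4×R: weight 26 ≤ 31, strength 2·7 + 4·8 = 46.
Best is 53.

53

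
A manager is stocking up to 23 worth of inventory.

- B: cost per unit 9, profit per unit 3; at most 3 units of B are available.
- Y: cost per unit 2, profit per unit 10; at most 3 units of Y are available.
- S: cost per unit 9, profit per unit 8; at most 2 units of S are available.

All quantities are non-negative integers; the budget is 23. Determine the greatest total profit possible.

38

This is a bounded integer knapsack.
Y has the best ratio (10/2); taking only Y gives at most 3×10 = 30 (stopped by the supply cap of 3).
Mixing does better — 3×Y and 1×S: cost 15 ≤ 23, profit 3·10 + 1·8 = 38.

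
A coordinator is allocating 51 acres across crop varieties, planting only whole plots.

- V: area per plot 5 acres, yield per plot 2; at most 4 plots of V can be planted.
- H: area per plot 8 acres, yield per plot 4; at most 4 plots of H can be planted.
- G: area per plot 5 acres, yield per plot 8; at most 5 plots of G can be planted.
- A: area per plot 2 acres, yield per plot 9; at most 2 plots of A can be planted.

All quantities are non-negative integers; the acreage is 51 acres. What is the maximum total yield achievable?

68

This is a bounded integer knapsack.
A has the best ratio (9/2); taking only A gives at most 2×9 = 18 (stopped by the supply cap of 2).
Mixing does better — 1×V, 2×H, 5×G, and 2×A: area 50 ≤ 51, yield 1·2 + 2·4 + 5·8 + 2·9 = 68.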